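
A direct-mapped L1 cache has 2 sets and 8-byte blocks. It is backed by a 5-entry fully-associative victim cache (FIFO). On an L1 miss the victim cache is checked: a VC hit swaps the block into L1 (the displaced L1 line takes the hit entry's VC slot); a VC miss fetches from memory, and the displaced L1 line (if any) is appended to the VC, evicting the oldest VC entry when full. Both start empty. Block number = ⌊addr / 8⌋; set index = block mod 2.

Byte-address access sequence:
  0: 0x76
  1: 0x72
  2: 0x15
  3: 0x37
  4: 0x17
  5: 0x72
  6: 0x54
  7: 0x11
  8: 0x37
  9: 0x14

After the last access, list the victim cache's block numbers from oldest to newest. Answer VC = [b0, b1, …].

0: 0x76 (blk 14, set 0) → MISS  vc=[]
1: 0x72 (blk 14, set 0) → L1-HIT  vc=[]
2: 0x15 (blk 2, set 0) → MISS  vc=[14]
3: 0x37 (blk 6, set 0) → MISS  vc=[14, 2]
4: 0x17 (blk 2, set 0) → VC-HIT  vc=[14, 6]
5: 0x72 (blk 14, set 0) → VC-HIT  vc=[2, 6]
6: 0x54 (blk 10, set 0) → MISS  vc=[2, 6, 14]
7: 0x11 (blk 2, set 0) → VC-HIT  vc=[10, 6, 14]
8: 0x37 (blk 6, set 0) → VC-HIT  vc=[10, 2, 14]
9: 0x14 (blk 2, set 0) → VC-HIT  vc=[10, 6, 14]

VC = [10, 6, 14]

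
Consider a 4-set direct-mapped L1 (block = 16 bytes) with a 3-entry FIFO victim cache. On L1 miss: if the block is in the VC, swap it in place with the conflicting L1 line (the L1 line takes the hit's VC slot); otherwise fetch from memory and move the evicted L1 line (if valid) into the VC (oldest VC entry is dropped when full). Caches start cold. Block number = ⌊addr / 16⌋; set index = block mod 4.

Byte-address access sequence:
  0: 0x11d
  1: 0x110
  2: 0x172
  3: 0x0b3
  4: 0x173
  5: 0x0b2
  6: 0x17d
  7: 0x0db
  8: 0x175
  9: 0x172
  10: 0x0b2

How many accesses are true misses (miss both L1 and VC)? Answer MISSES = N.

MISSES = 4

  [0] addr=0x11d blk=17 s=1: MISS | VC []
  [1] addr=0x110 blk=17 s=1: L1-HIT | VC []
  [2] addr=0x172 blk=23 s=3: MISS | VC []
  [3] addr=0xb3 blk=11 s=3: MISS | VC [23]
  [4] addr=0x173 blk=23 s=3: VC-HIT | VC [11]
  [5] addr=0xb2 blk=11 s=3: VC-HIT | VC [23]
  [6] addr=0x17d blk=23 s=3: VC-HIT | VC [11]
  [7] addr=0xdb blk=13 s=1: MISS | VC [11, 17]
  [8] addr=0x175 blk=23 s=3: L1-HIT | VC [11, 17]
  [9] addr=0x172 blk=23 s=3: L1-HIT | VC [11, 17]
  [10] addr=0xb2 blk=11 s=3: VC-HIT | VC [23, 17]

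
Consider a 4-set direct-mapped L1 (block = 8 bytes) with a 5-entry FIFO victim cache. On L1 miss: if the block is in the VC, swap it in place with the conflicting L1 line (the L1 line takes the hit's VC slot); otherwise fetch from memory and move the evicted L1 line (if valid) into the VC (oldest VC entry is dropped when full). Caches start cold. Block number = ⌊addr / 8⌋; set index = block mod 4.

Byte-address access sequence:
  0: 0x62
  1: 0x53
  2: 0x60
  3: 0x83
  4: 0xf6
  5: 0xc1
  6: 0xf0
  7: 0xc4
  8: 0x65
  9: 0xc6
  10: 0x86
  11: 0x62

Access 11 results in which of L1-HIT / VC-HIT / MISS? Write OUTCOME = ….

0: 0x62 (blk 12, set 0) → MISS  vc=[]
1: 0x53 (blk 10, set 2) → MISS  vc=[]
2: 0x60 (blk 12, set 0) → L1-HIT  vc=[]
3: 0x83 (blk 16, set 0) → MISS  vc=[12]
4: 0xf6 (blk 30, set 2) → MISS  vc=[12, 10]
5: 0xc1 (blk 24, set 0) → MISS  vc=[12, 10, 16]
6: 0xf0 (blk 30, set 2) → L1-HIT  vc=[12, 10, 16]
7: 0xc4 (blk 24, set 0) → L1-HIT  vc=[12, 10, 16]
8: 0x65 (blk 12, set 0) → VC-HIT  vc=[24, 10, 16]
9: 0xc6 (blk 24, set 0) → VC-HIT  vc=[12, 10, 16]
10: 0x86 (blk 16, set 0) → VC-HIT  vc=[12, 10, 24]
11: 0x62 (blk 12, set 0) → VC-HIT  vc=[16, 10, 24]

OUTCOME = VC-HIT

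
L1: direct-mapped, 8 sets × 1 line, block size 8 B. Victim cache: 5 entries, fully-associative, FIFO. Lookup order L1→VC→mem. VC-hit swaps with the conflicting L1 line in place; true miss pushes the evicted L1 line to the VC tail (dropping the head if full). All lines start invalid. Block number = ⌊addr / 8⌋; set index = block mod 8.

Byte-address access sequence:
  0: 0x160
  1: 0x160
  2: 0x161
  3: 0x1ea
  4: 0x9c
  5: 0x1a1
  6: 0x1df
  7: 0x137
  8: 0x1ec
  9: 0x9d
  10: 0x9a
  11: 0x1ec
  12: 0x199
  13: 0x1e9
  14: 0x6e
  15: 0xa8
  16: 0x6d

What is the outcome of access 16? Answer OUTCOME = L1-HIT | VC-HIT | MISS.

OUTCOME = VC-HIT

  [0] addr=0x160 blk=44 s=4: MISS | VC []
  [1] addr=0x160 blk=44 s=4: L1-HIT | VC []
  [2] addr=0x161 blk=44 s=4: L1-HIT | VC []
  [3] addr=0x1ea blk=61 s=5: MISS | VC []
  [4] addr=0x9c blk=19 s=3: MISS | VC []
  [5] addr=0x1a1 blk=52 s=4: MISS | VC [44]
  [6] addr=0x1df blk=59 s=3: MISS | VC [44, 19]
  [7] addr=0x137 blk=38 s=6: MISS | VC [44, 19]
  [8] addr=0x1ec blk=61 s=5: L1-HIT | VC [44, 19]
  [9] addr=0x9d blk=19 s=3: VC-HIT | VC [44, 59]
  [10] addr=0x9a blk=19 s=3: L1-HIT | VC [44, 59]
  [11] addr=0x1ec blk=61 s=5: L1-HIT | VC [44, 59]
  [12] addr=0x199 blk=51 s=3: MISS | VC [44, 59, 19]
  [13] addr=0x1e9 blk=61 s=5: L1-HIT | VC [44, 59, 19]
  [14] addr=0x6e blk=13 s=5: MISS | VC [44, 59, 19, 61]
  [15] addr=0xa8 blk=21 s=5: MISS | VC [44, 59, 19, 61, 13]
  [16] addr=0x6d blk=13 s=5: VC-HIT | VC [44, 59, 19, 61, 21]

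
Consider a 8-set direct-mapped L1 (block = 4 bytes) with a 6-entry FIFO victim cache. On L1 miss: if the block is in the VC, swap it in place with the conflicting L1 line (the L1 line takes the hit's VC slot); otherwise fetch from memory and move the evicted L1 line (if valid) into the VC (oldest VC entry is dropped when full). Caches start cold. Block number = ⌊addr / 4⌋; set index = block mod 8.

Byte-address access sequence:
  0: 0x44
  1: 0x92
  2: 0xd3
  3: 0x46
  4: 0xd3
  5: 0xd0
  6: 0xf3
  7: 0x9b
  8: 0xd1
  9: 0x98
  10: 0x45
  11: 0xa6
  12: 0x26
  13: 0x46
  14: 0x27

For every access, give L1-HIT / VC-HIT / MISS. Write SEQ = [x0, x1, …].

#0 0x44→b17/s1 MISS; vc=[]
#1 0x92→b36/s4 MISS; vc=[]
#2 0xd3→b52/s4 MISS; vc=[36]
#3 0x46→b17/s1 L1-HIT; vc=[36]
#4 0xd3→b52/s4 L1-HIT; vc=[36]
#5 0xd0→b52/s4 L1-HIT; vc=[36]
#6 0xf3→b60/s4 MISS; vc=[36,52]
#7 0x9b→b38/s6 MISS; vc=[36,52]
#8 0xd1→b52/s4 VC-HIT; vc=[36,60]
#9 0x98→b38/s6 L1-HIT; vc=[36,60]
#10 0x45→b17/s1 L1-HIT; vc=[36,60]
#11 0xa6→b41/s1 MISS; vc=[36,60,17]
#12 0x26→b9/s1 MISS; vc=[36,60,17,41]
#13 0x46→b17/s1 VC-HIT; vc=[36,60,9,41]
#14 0x27→b9/s1 VC-HIT; vc=[36,60,17,41]

SEQ = [MISS, MISS, MISS, L1-HIT, L1-HIT, L1-HIT, MISS, MISS, VC-HIT, L1-HIT, L1-HIT, MISS, MISS, VC-HIT, VC-HIT]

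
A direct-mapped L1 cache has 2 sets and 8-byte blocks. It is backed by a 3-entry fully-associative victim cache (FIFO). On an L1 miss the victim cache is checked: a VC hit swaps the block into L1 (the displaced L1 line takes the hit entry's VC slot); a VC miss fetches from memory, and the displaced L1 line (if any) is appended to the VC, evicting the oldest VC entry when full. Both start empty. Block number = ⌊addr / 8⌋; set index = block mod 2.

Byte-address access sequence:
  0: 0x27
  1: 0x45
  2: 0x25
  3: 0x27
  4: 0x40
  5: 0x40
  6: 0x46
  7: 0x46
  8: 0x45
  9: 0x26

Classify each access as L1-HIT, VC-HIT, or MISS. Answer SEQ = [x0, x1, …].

0: 0x27 (blk 4, set 0) → MISS  vc=[]
1: 0x45 (blk 8, set 0) → MISS  vc=[4]
2: 0x25 (blk 4, set 0) → VC-HIT  vc=[8]
3: 0x27 (blk 4, set 0) → L1-HIT  vc=[8]
4: 0x40 (blk 8, set 0) → VC-HIT  vc=[4]
5: 0x40 (blk 8, set 0) → L1-HIT  vc=[4]
6: 0x46 (blk 8, set 0) → L1-HIT  vc=[4]
7: 0x46 (blk 8, set 0) → L1-HIT  vc=[4]
8: 0x45 (blk 8, set 0) → L1-HIT  vc=[4]
9: 0x26 (blk 4, set 0) → VC-HIT  vc=[8]

SEQ = [MISS, MISS, VC-HIT, L1-HIT, VC-HIT, L1-HIT, L1-HIT, L1-HIT, L1-HIT, VC-HIT]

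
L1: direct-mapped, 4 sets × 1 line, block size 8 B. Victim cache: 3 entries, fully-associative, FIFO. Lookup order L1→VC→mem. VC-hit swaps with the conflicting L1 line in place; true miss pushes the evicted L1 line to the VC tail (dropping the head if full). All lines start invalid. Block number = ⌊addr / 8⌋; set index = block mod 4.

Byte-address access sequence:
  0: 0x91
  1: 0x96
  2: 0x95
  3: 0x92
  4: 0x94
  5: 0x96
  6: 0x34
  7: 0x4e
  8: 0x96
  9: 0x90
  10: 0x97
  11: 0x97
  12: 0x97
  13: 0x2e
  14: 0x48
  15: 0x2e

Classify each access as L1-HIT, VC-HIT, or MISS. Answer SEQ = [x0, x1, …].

SEQ = [MISS, L1-HIT, L1-HIT, L1-HIT, L1-HIT, L1-HIT, MISS, MISS, VC-HIT, L1-HIT, L1-HIT, L1-HIT, L1-HIT, MISS, VC-HIT, VC-HIT]

0: 0x91 (blk 18, set 2) → MISS  vc=[]
1: 0x96 (blk 18, set 2) → L1-HIT  vc=[]
2: 0x95 (blk 18, set 2) → L1-HIT  vc=[]
3: 0x92 (blk 18, set 2) → L1-HIT  vc=[]
4: 0x94 (blk 18, set 2) → L1-HIT  vc=[]
5: 0x96 (blk 18, set 2) → L1-HIT  vc=[]
6: 0x34 (blk 6, set 2) → MISS  vc=[18]
7: 0x4e (blk 9, set 1) → MISS  vc=[18]
8: 0x96 (blk 18, set 2) → VC-HIT  vc=[6]
9: 0x90 (blk 18, set 2) → L1-HIT  vc=[6]
10: 0x97 (blk 18, set 2) → L1-HIT  vc=[6]
11: 0x97 (blk 18, set 2) → L1-HIT  vc=[6]
12: 0x97 (blk 18, set 2) → L1-HIT  vc=[6]
13: 0x2e (blk 5, set 1) → MISS  vc=[6, 9]
14: 0x48 (blk 9, set 1) → VC-HIT  vc=[6, 5]
15: 0x2e (blk 5, set 1) → VC-HIT  vc=[6, 9]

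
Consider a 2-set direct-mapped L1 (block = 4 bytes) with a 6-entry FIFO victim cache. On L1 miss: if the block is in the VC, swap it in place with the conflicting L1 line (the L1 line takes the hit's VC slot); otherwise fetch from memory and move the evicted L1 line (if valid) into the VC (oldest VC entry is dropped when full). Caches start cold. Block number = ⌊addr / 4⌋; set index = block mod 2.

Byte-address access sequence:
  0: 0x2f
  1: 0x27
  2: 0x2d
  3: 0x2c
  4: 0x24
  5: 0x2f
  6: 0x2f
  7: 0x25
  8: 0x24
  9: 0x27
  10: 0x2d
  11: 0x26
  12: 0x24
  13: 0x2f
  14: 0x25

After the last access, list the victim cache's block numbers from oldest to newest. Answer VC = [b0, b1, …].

VC = [11]

0: 0x2f (blk 11, set 1) → MISS  vc=[]
1: 0x27 (blk 9, set 1) → MISS  vc=[11]
2: 0x2d (blk 11, set 1) → VC-HIT  vc=[9]
3: 0x2c (blk 11, set 1) → L1-HIT  vc=[9]
4: 0x24 (blk 9, set 1) → VC-HIT  vc=[11]
5: 0x2f (blk 11, set 1) → VC-HIT  vc=[9]
6: 0x2f (blk 11, set 1) → L1-HIT  vc=[9]
7: 0x25 (blk 9, set 1) → VC-HIT  vc=[11]
8: 0x24 (blk 9, set 1) → L1-HIT  vc=[11]
9: 0x27 (blk 9, set 1) → L1-HIT  vc=[11]
10: 0x2d (blk 11, set 1) → VC-HIT  vc=[9]
11: 0x26 (blk 9, set 1) → VC-HIT  vc=[11]
12: 0x24 (blk 9, set 1) → L1-HIT  vc=[11]
13: 0x2f (blk 11, set 1) → VC-HIT  vc=[9]
14: 0x25 (blk 9, set 1) → VC-HIT  vc=[11]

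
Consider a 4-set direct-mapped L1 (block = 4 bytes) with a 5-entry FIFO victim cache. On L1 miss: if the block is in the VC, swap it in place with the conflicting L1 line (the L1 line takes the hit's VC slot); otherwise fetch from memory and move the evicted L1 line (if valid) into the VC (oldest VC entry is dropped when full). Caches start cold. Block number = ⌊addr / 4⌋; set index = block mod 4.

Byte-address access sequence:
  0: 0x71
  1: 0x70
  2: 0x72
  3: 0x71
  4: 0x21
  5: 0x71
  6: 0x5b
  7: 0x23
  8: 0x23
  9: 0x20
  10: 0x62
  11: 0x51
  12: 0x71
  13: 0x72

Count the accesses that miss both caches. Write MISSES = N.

MISSES = 5

  [0] addr=0x71 blk=28 s=0: MISS | VC []
  [1] addr=0x70 blk=28 s=0: L1-HIT | VC []
  [2] addr=0x72 blk=28 s=0: L1-HIT | VC []
  [3] addr=0x71 blk=28 s=0: L1-HIT | VC []
  [4] addr=0x21 blk=8 s=0: MISS | VC [28]
  [5] addr=0x71 blk=28 s=0: VC-HIT | VC [8]
  [6] addr=0x5b blk=22 s=2: MISS | VC [8]
  [7] addr=0x23 blk=8 s=0: VC-HIT | VC [28]
  [8] addr=0x23 blk=8 s=0: L1-HIT | VC [28]
  [9] addr=0x20 blk=8 s=0: L1-HIT | VC [28]
  [10] addr=0x62 blk=24 s=0: MISS | VC [28, 8]
  [11] addr=0x51 blk=20 s=0: MISS | VC [28, 8, 24]
  [12] addr=0x71 blk=28 s=0: VC-HIT | VC [20, 8, 24]
  [13] addr=0x72 blk=28 s=0: L1-HIT | VC [20, 8, 24]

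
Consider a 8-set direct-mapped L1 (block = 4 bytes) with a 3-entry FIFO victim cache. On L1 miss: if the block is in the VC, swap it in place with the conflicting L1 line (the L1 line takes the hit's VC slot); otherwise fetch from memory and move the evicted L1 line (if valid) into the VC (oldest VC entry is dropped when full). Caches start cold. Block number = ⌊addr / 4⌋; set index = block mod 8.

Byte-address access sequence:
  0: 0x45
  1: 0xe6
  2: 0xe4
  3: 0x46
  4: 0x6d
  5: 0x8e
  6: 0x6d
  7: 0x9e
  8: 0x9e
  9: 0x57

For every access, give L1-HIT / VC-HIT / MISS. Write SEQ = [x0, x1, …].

SEQ = [MISS, MISS, L1-HIT, VC-HIT, MISS, MISS, VC-HIT, MISS, L1-HIT, MISS]

#0 0x45→b17/s1 MISS; vc=[]
#1 0xe6→b57/s1 MISS; vc=[17]
#2 0xe4→b57/s1 L1-HIT; vc=[17]
#3 0x46→b17/s1 VC-HIT; vc=[57]
#4 0x6d→b27/s3 MISS; vc=[57]
#5 0x8e→b35/s3 MISS; vc=[57,27]
#6 0x6d→b27/s3 VC-HIT; vc=[57,35]
#7 0x9e→b39/s7 MISS; vc=[57,35]
#8 0x9e→b39/s7 L1-HIT; vc=[57,35]
#9 0x57→b21/s5 MISS; vc=[57,35]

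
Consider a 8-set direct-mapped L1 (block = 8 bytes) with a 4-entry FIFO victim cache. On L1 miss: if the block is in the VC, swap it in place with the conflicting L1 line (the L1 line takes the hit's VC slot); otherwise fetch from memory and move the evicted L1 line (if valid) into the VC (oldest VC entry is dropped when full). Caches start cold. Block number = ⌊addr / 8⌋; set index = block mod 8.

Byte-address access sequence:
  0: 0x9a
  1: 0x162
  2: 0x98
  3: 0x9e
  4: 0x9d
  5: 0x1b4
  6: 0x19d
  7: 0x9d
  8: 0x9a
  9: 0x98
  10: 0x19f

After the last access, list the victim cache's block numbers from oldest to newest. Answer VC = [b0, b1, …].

VC = [19]

#0 0x9a→b19/s3 MISS; vc=[]
#1 0x162→b44/s4 MISS; vc=[]
#2 0x98→b19/s3 L1-HIT; vc=[]
#3 0x9e→b19/s3 L1-HIT; vc=[]
#4 0x9d→b19/s3 L1-HIT; vc=[]
#5 0x1b4→b54/s6 MISS; vc=[]
#6 0x19d→b51/s3 MISS; vc=[19]
#7 0x9d→b19/s3 VC-HIT; vc=[51]
#8 0x9a→b19/s3 L1-HIT; vc=[51]
#9 0x98→b19/s3 L1-HIT; vc=[51]
#10 0x19f→b51/s3 VC-HIT; vc=[19]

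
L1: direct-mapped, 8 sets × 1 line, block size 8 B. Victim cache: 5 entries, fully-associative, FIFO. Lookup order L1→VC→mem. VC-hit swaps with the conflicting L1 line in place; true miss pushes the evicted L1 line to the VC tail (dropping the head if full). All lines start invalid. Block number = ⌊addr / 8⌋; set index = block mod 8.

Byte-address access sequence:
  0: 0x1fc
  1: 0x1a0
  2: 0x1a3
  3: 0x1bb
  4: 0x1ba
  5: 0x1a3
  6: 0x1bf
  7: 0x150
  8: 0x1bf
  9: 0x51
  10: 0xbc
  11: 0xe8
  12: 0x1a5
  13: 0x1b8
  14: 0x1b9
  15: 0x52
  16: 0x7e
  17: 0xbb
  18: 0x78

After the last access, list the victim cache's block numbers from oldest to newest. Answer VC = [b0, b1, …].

VC = [63, 42, 23, 55]

  [0] addr=0x1fc blk=63 s=7: MISS | VC []
  [1] addr=0x1a0 blk=52 s=4: MISS | VC []
  [2] addr=0x1a3 blk=52 s=4: L1-HIT | VC []
  [3] addr=0x1bb blk=55 s=7: MISS | VC [63]
  [4] addr=0x1ba blk=55 s=7: L1-HIT | VC [63]
  [5] addr=0x1a3 blk=52 s=4: L1-HIT | VC [63]
  [6] addr=0x1bf blk=55 s=7: L1-HIT | VC [63]
  [7] addr=0x150 blk=42 s=2: MISS | VC [63]
  [8] addr=0x1bf blk=55 s=7: L1-HIT | VC [63]
  [9] addr=0x51 blk=10 s=2: MISS | VC [63, 42]
  [10] addr=0xbc blk=23 s=7: MISS | VC [63, 42, 55]
  [11] addr=0xe8 blk=29 s=5: MISS | VC [63, 42, 55]
  [12] addr=0x1a5 blk=52 s=4: L1-HIT | VC [63, 42, 55]
  [13] addr=0x1b8 blk=55 s=7: VC-HIT | VC [63, 42, 23]
  [14] addr=0x1b9 blk=55 s=7: L1-HIT | VC [63, 42, 23]
  [15] addr=0x52 blk=10 s=2: L1-HIT | VC [63, 42, 23]
  [16] addr=0x7e blk=15 s=7: MISS | VC [63, 42, 23, 55]
  [17] addr=0xbb blk=23 s=7: VC-HIT | VC [63, 42, 15, 55]
  [18] addr=0x78 blk=15 s=7: VC-HIT | VC [63, 42, 23, 55]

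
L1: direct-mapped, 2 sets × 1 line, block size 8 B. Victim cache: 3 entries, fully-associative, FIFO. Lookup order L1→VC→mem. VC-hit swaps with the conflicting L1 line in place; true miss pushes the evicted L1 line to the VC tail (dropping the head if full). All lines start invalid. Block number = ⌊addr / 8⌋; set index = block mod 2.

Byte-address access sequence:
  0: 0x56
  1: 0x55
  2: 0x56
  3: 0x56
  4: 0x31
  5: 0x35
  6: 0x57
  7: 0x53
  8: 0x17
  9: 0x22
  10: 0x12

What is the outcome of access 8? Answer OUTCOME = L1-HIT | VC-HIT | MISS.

OUTCOME = MISS

0: 0x56 (blk 10, set 0) → MISS  vc=[]
1: 0x55 (blk 10, set 0) → L1-HIT  vc=[]
2: 0x56 (blk 10, set 0) → L1-HIT  vc=[]
3: 0x56 (blk 10, set 0) → L1-HIT  vc=[]
4: 0x31 (blk 6, set 0) → MISS  vc=[10]
5: 0x35 (blk 6, set 0) → L1-HIT  vc=[10]
6: 0x57 (blk 10, set 0) → VC-HIT  vc=[6]
7: 0x53 (blk 10, set 0) → L1-HIT  vc=[6]
8: 0x17 (blk 2, set 0) → MISS  vc=[6, 10]
9: 0x22 (blk 4, set 0) → MISS  vc=[6, 10, 2]
10: 0x12 (blk 2, set 0) → VC-HIT  vc=[6, 10, 4]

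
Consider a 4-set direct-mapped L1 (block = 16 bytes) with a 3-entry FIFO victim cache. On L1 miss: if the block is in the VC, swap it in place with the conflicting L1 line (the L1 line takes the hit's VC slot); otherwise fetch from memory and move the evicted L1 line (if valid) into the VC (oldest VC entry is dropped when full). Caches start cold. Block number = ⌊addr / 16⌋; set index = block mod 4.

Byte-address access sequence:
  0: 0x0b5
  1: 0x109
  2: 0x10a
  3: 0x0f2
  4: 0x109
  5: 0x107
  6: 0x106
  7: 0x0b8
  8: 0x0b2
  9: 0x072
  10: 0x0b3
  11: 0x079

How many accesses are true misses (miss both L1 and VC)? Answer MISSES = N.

MISSES = 4

0: 0xb5 (blk 11, set 3) → MISS  vc=[]
1: 0x109 (blk 16, set 0) → MISS  vc=[]
2: 0x10a (blk 16, set 0) → L1-HIT  vc=[]
3: 0xf2 (blk 15, set 3) → MISS  vc=[11]
4: 0x109 (blk 16, set 0) → L1-HIT  vc=[11]
5: 0x107 (blk 16, set 0) → L1-HIT  vc=[11]
6: 0x106 (blk 16, set 0) → L1-HIT  vc=[11]
7: 0xb8 (blk 11, set 3) → VC-HIT  vc=[15]
8: 0xb2 (blk 11, set 3) → L1-HIT  vc=[15]
9: 0x72 (blk 7, set 3) → MISS  vc=[15, 11]
10: 0xb3 (blk 11, set 3) → VC-HIT  vc=[15, 7]
11: 0x79 (blk 7, set 3) → VC-HIT  vc=[15, 11]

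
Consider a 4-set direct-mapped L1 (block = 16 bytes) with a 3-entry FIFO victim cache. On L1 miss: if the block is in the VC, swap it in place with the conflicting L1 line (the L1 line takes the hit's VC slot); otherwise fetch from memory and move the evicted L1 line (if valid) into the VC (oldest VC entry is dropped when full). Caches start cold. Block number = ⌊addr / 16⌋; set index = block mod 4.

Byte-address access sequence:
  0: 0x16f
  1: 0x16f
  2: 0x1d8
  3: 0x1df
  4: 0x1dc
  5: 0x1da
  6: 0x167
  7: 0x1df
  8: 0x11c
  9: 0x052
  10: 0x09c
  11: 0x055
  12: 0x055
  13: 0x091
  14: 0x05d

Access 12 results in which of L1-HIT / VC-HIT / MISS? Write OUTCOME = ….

#0 0x16f→b22/s2 MISS; vc=[]
#1 0x16f→b22/s2 L1-HIT; vc=[]
#2 0x1d8→b29/s1 MISS; vc=[]
#3 0x1df→b29/s1 L1-HIT; vc=[]
#4 0x1dc→b29/s1 L1-HIT; vc=[]
#5 0x1da→b29/s1 L1-HIT; vc=[]
#6 0x167→b22/s2 L1-HIT; vc=[]
#7 0x1df→b29/s1 L1-HIT; vc=[]
#8 0x11c→b17/s1 MISS; vc=[29]
#9 0x52→b5/s1 MISS; vc=[29,17]
#10 0x9c→b9/s1 MISS; vc=[29,17,5]
#11 0x55→b5/s1 VC-HIT; vc=[29,17,9]
#12 0x55→b5/s1 L1-HIT; vc=[29,17,9]
#13 0x91→b9/s1 VC-HIT; vc=[29,17,5]
#14 0x5d→b5/s1 VC-HIT; vc=[29,17,9]

OUTCOME = L1-HIT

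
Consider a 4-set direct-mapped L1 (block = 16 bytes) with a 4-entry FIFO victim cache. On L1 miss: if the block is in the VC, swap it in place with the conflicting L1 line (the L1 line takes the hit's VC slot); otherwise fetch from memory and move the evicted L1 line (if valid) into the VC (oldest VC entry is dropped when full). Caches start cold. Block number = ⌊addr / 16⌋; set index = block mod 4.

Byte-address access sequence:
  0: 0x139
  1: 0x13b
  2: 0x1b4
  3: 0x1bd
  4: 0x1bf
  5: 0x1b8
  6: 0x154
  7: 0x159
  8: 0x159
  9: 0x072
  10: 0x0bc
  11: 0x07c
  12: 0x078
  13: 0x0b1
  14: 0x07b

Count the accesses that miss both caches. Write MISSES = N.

#0 0x139→b19/s3 MISS; vc=[]
#1 0x13b→b19/s3 L1-HIT; vc=[]
#2 0x1b4→b27/s3 MISS; vc=[19]
#3 0x1bd→b27/s3 L1-HIT; vc=[19]
#4 0x1bf→b27/s3 L1-HIT; vc=[19]
#5 0x1b8→b27/s3 L1-HIT; vc=[19]
#6 0x154→b21/s1 MISS; vc=[19]
#7 0x159→b21/s1 L1-HIT; vc=[19]
#8 0x159→b21/s1 L1-HIT; vc=[19]
#9 0x72→b7/s3 MISS; vc=[19,27]
#10 0xbc→b11/s3 MISS; vc=[19,27,7]
#11 0x7c→b7/s3 VC-HIT; vc=[19,27,11]
#12 0x78→b7/s3 L1-HIT; vc=[19,27,11]
#13 0xb1→b11/s3 VC-HIT; vc=[19,27,7]
#14 0x7b→b7/s3 VC-HIT; vc=[19,27,11]

MISSES = 5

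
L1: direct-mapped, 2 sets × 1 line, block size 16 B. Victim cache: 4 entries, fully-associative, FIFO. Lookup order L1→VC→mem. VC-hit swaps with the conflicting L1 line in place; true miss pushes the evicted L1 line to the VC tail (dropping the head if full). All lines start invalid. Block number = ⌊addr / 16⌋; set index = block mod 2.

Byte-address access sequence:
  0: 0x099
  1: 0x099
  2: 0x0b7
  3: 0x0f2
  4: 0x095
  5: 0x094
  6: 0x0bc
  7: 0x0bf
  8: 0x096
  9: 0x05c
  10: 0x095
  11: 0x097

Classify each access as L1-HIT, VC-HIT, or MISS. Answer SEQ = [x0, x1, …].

#0 0x99→b9/s1 MISS; vc=[]
#1 0x99→b9/s1 L1-HIT; vc=[]
#2 0xb7→b11/s1 MISS; vc=[9]
#3 0xf2→b15/s1 MISS; vc=[9,11]
#4 0x95→b9/s1 VC-HIT; vc=[15,11]
#5 0x94→b9/s1 L1-HIT; vc=[15,11]
#6 0xbc→b11/s1 VC-HIT; vc=[15,9]
#7 0xbf→b11/s1 L1-HIT; vc=[15,9]
#8 0x96→b9/s1 VC-HIT; vc=[15,11]
#9 0x5c→b5/s1 MISS; vc=[15,11,9]
#10 0x95→b9/s1 VC-HIT; vc=[15,11,5]
#11 0x97→b9/s1 L1-HIT; vc=[15,11,5]

SEQ = [MISS, L1-HIT, MISS, MISS, VC-HIT, L1-HIT, VC-HIT, L1-HIT, VC-HIT, MISS, VC-HIT, L1-HIT]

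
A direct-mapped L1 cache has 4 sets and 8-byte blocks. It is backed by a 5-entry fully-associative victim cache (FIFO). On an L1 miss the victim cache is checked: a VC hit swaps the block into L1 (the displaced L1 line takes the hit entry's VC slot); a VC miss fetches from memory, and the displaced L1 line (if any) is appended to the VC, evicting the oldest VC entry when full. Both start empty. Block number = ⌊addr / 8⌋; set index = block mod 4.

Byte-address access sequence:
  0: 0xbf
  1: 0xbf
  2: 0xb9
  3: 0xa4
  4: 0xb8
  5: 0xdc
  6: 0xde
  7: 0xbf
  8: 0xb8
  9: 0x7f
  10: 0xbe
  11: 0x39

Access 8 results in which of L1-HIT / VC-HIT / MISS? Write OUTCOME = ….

  [0] addr=0xbf blk=23 s=3: MISS | VC []
  [1] addr=0xbf blk=23 s=3: L1-HIT | VC []
  [2] addr=0xb9 blk=23 s=3: L1-HIT | VC []
  [3] addr=0xa4 blk=20 s=0: MISS | VC []
  [4] addr=0xb8 blk=23 s=3: L1-HIT | VC []
  [5] addr=0xdc blk=27 s=3: MISS | VC [23]
  [6] addr=0xde blk=27 s=3: L1-HIT | VC [23]
  [7] addr=0xbf blk=23 s=3: VC-HIT | VC [27]
  [8] addr=0xb8 blk=23 s=3: L1-HIT | VC [27]
  [9] addr=0x7f blk=15 s=3: MISS | VC [27, 23]
  [10] addr=0xbe blk=23 s=3: VC-HIT | VC [27, 15]
  [11] addr=0x39 blk=7 s=3: MISS | VC [27, 15, 23]

OUTCOME = L1-HIT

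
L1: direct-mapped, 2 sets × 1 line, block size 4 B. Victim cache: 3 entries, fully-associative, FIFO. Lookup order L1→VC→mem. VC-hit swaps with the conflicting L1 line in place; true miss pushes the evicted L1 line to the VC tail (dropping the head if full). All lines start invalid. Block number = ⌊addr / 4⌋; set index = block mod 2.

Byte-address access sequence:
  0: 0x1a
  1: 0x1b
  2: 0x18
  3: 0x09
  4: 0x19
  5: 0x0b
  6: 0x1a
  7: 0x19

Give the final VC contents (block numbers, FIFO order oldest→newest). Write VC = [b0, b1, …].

#0 0x1a→b6/s0 MISS; vc=[]
#1 0x1b→b6/s0 L1-HIT; vc=[]
#2 0x18→b6/s0 L1-HIT; vc=[]
#3 0x9→b2/s0 MISS; vc=[6]
#4 0x19→b6/s0 VC-HIT; vc=[2]
#5 0xb→b2/s0 VC-HIT; vc=[6]
#6 0x1a→b6/s0 VC-HIT; vc=[2]
#7 0x19→b6/s0 L1-HIT; vc=[2]

VC = [2]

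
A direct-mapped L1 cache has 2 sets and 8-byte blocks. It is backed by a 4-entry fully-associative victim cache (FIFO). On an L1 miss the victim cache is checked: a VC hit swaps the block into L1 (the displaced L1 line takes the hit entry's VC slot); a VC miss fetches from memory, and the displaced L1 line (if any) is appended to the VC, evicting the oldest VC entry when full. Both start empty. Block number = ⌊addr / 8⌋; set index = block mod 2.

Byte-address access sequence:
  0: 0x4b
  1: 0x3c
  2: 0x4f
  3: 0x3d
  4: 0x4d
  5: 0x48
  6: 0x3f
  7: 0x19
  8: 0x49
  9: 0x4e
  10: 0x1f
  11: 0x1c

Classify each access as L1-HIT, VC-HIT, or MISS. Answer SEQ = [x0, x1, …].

SEQ = [MISS, MISS, VC-HIT, VC-HIT, VC-HIT, L1-HIT, VC-HIT, MISS, VC-HIT, L1-HIT, VC-HIT, L1-HIT]

#0 0x4b→b9/s1 MISS; vc=[]
#1 0x3c→b7/s1 MISS; vc=[9]
#2 0x4f→b9/s1 VC-HIT; vc=[7]
#3 0x3d→b7/s1 VC-HIT; vc=[9]
#4 0x4d→b9/s1 VC-HIT; vc=[7]
#5 0x48→b9/s1 L1-HIT; vc=[7]
#6 0x3f→b7/s1 VC-HIT; vc=[9]
#7 0x19→b3/s1 MISS; vc=[9,7]
#8 0x49→b9/s1 VC-HIT; vc=[3,7]
#9 0x4e→b9/s1 L1-HIT; vc=[3,7]
#10 0x1f→b3/s1 VC-HIT; vc=[9,7]
#11 0x1c→b3/s1 L1-HIT; vc=[9,7]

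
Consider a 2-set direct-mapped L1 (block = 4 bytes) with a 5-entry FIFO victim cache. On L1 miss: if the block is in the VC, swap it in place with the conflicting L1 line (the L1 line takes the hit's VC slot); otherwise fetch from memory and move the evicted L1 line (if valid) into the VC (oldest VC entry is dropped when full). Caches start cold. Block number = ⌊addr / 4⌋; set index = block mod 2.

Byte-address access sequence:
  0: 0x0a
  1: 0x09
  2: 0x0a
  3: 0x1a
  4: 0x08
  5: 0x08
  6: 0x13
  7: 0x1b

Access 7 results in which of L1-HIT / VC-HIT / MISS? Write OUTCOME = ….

  [0] addr=0xa blk=2 s=0: MISS | VC []
  [1] addr=0x9 blk=2 s=0: L1-HIT | VC []
  [2] addr=0xa blk=2 s=0: L1-HIT | VC []
  [3] addr=0x1a blk=6 s=0: MISS | VC [2]
  [4] addr=0x8 blk=2 s=0: VC-HIT | VC [6]
  [5] addr=0x8 blk=2 s=0: L1-HIT | VC [6]
  [6] addr=0x13 blk=4 s=0: MISS | VC [6, 2]
  [7] addr=0x1b blk=6 s=0: VC-HIT | VC [4, 2]

OUTCOME = VC-HIT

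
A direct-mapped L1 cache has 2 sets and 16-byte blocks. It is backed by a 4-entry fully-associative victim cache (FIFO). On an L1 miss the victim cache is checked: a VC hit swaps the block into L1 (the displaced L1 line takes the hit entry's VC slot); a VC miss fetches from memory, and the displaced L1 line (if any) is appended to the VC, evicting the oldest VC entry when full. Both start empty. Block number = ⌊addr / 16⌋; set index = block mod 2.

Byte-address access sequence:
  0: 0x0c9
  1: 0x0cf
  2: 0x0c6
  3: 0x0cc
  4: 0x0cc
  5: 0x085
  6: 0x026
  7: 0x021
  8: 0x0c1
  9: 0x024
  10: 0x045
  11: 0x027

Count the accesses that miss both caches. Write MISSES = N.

MISSES = 4

0: 0xc9 (blk 12, set 0) → MISS  vc=[]
1: 0xcf (blk 12, set 0) → L1-HIT  vc=[]
2: 0xc6 (blk 12, set 0) → L1-HIT  vc=[]
3: 0xcc (blk 12, set 0) → L1-HIT  vc=[]
4: 0xcc (blk 12, set 0) → L1-HIT  vc=[]
5: 0x85 (blk 8, set 0) → MISS  vc=[12]
6: 0x26 (blk 2, set 0) → MISS  vc=[12, 8]
7: 0x21 (blk 2, set 0) → L1-HIT  vc=[12, 8]
8: 0xc1 (blk 12, set 0) → VC-HIT  vc=[2, 8]
9: 0x24 (blk 2, set 0) → VC-HIT  vc=[12, 8]
10: 0x45 (blk 4, set 0) → MISS  vc=[12, 8, 2]
11: 0x27 (blk 2, set 0) → VC-HIT  vc=[12, 8, 4]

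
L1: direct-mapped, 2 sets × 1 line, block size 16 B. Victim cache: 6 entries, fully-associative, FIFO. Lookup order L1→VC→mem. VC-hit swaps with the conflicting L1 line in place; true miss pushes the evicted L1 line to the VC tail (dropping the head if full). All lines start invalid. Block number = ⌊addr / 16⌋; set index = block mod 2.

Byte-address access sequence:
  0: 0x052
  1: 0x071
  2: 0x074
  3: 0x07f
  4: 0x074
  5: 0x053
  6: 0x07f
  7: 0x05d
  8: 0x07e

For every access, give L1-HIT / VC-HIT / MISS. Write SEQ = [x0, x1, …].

  [0] addr=0x52 blk=5 s=1: MISS | VC []
  [1] addr=0x71 blk=7 s=1: MISS | VC [5]
  [2] addr=0x74 blk=7 s=1: L1-HIT | VC [5]
  [3] addr=0x7f blk=7 s=1: L1-HIT | VC [5]
  [4] addr=0x74 blk=7 s=1: L1-HIT | VC [5]
  [5] addr=0x53 blk=5 s=1: VC-HIT | VC [7]
  [6] addr=0x7f blk=7 s=1: VC-HIT | VC [5]
  [7] addr=0x5d blk=5 s=1: VC-HIT | VC [7]
  [8] addr=0x7e blk=7 s=1: VC-HIT | VC [5]

SEQ = [MISS, MISS, L1-HIT, L1-HIT, L1-HIT, VC-HIT, VC-HIT, VC-HIT, VC-HIT]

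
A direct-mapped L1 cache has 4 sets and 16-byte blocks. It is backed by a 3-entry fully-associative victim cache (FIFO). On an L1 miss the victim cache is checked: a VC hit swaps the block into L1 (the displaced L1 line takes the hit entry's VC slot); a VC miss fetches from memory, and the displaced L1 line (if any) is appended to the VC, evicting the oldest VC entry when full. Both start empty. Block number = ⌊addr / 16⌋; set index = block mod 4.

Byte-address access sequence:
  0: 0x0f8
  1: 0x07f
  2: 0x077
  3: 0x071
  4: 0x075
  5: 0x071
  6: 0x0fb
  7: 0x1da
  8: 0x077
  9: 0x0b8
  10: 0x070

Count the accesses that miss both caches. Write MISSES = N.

0: 0xf8 (blk 15, set 3) → MISS  vc=[]
1: 0x7f (blk 7, set 3) → MISS  vc=[15]
2: 0x77 (blk 7, set 3) → L1-HIT  vc=[15]
3: 0x71 (blk 7, set 3) → L1-HIT  vc=[15]
4: 0x75 (blk 7, set 3) → L1-HIT  vc=[15]
5: 0x71 (blk 7, set 3) → L1-HIT  vc=[15]
6: 0xfb (blk 15, set 3) → VC-HIT  vc=[7]
7: 0x1da (blk 29, set 1) → MISS  vc=[7]
8: 0x77 (blk 7, set 3) → VC-HIT  vc=[15]
9: 0xb8 (blk 11, set 3) → MISS  vc=[15, 7]
10: 0x70 (blk 7, set 3) → VC-HIT  vc=[15, 11]

MISSES = 4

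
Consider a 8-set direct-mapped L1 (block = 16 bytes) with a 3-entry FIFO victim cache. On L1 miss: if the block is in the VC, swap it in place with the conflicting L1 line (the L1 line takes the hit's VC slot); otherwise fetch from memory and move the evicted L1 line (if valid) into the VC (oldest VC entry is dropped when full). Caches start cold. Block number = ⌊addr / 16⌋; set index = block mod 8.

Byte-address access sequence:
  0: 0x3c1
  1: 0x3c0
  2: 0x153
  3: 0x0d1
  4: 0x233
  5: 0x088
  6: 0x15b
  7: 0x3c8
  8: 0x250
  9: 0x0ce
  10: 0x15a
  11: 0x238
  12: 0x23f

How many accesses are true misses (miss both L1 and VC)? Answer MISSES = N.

MISSES = 7

  [0] addr=0x3c1 blk=60 s=4: MISS | VC []
  [1] addr=0x3c0 blk=60 s=4: L1-HIT | VC []
  [2] addr=0x153 blk=21 s=5: MISS | VC []
  [3] addr=0xd1 blk=13 s=5: MISS | VC [21]
  [4] addr=0x233 blk=35 s=3: MISS | VC [21]
  [5] addr=0x88 blk=8 s=0: MISS | VC [21]
  [6] addr=0x15b blk=21 s=5: VC-HIT | VC [13]
  [7] addr=0x3c8 blk=60 s=4: L1-HIT | VC [13]
  [8] addr=0x250 blk=37 s=5: MISS | VC [13, 21]
  [9] addr=0xce blk=12 s=4: MISS | VC [13, 21, 60]
  [10] addr=0x15a blk=21 s=5: VC-HIT | VC [13, 37, 60]
  [11] addr=0x238 blk=35 s=3: L1-HIT | VC [13, 37, 60]
  [12] addr=0x23f blk=35 s=3: L1-HIT | VC [13, 37, 60]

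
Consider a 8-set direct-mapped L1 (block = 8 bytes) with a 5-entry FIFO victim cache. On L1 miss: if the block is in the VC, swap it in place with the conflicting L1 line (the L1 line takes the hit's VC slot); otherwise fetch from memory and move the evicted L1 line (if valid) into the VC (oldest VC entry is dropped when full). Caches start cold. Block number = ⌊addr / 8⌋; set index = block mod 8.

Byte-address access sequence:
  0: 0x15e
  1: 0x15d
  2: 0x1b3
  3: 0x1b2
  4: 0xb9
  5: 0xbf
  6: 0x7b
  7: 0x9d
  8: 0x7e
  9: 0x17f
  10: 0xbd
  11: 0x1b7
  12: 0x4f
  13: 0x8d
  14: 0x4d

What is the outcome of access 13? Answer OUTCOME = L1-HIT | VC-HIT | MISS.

#0 0x15e→b43/s3 MISS; vc=[]
#1 0x15d→b43/s3 L1-HIT; vc=[]
#2 0x1b3→b54/s6 MISS; vc=[]
#3 0x1b2→b54/s6 L1-HIT; vc=[]
#4 0xb9→b23/s7 MISS; vc=[]
#5 0xbf→b23/s7 L1-HIT; vc=[]
#6 0x7b→b15/s7 MISS; vc=[23]
#7 0x9d→b19/s3 MISS; vc=[23,43]
#8 0x7e→b15/s7 L1-HIT; vc=[23,43]
#9 0x17f→b47/s7 MISS; vc=[23,43,15]
#10 0xbd→b23/s7 VC-HIT; vc=[47,43,15]
#11 0x1b7→b54/s6 L1-HIT; vc=[47,43,15]
#12 0x4f→b9/s1 MISS; vc=[47,43,15]
#13 0x8d→b17/s1 MISS; vc=[47,43,15,9]
#14 0x4d→b9/s1 VC-HIT; vc=[47,43,15,17]

OUTCOME = MISS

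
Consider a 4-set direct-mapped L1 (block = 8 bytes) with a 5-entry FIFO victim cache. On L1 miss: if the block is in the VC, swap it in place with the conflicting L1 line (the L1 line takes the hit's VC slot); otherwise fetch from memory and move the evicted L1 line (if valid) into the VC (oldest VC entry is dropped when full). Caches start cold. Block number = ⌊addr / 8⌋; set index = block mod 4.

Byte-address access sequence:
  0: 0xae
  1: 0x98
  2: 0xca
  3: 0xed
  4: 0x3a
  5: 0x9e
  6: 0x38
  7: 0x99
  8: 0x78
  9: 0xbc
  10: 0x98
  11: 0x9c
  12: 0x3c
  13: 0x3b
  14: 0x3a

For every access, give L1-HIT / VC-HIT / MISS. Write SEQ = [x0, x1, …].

  [0] addr=0xae blk=21 s=1: MISS | VC []
  [1] addr=0x98 blk=19 s=3: MISS | VC []
  [2] addr=0xca blk=25 s=1: MISS | VC [21]
  [3] addr=0xed blk=29 s=1: MISS | VC [21, 25]
  [4] addr=0x3a blk=7 s=3: MISS | VC [21, 25, 19]
  [5] addr=0x9e blk=19 s=3: VC-HIT | VC [21, 25, 7]
  [6] addr=0x38 blk=7 s=3: VC-HIT | VC [21, 25, 19]
  [7] addr=0x99 blk=19 s=3: VC-HIT | VC [21, 25, 7]
  [8] addr=0x78 blk=15 s=3: MISS | VC [21, 25, 7, 19]
  [9] addr=0xbc blk=23 s=3: MISS | VC [21, 25, 7, 19, 15]
  [10] addr=0x98 blk=19 s=3: VC-HIT | VC [21, 25, 7, 23, 15]
  [11] addr=0x9c blk=19 s=3: L1-HIT | VC [21, 25, 7, 23, 15]
  [12] addr=0x3c blk=7 s=3: VC-HIT | VC [21, 25, 19, 23, 15]
  [13] addr=0x3b blk=7 s=3: L1-HIT | VC [21, 25, 19, 23, 15]
  [14] addr=0x3a blk=7 s=3: L1-HIT | VC [21, 25, 19, 23, 15]

SEQ = [MISS, MISS, MISS, MISS, MISS, VC-HIT, VC-HIT, VC-HIT, MISS, MISS, VC-HIT, L1-HIT, VC-HIT, L1-HIT, L1-HIT]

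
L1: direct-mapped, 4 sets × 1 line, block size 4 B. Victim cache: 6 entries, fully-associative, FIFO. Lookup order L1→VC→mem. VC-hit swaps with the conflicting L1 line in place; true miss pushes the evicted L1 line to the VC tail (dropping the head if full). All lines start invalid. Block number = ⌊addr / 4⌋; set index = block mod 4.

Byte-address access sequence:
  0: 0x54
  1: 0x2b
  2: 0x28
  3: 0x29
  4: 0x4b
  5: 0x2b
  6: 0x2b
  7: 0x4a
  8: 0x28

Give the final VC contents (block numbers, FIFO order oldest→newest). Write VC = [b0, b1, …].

VC = [18]

#0 0x54→b21/s1 MISS; vc=[]
#1 0x2b→b10/s2 MISS; vc=[]
#2 0x28→b10/s2 L1-HIT; vc=[]
#3 0x29→b10/s2 L1-HIT; vc=[]
#4 0x4b→b18/s2 MISS; vc=[10]
#5 0x2b→b10/s2 VC-HIT; vc=[18]
#6 0x2b→b10/s2 L1-HIT; vc=[18]
#7 0x4a→b18/s2 VC-HIT; vc=[10]
#8 0x28→b10/s2 VC-HIT; vc=[18]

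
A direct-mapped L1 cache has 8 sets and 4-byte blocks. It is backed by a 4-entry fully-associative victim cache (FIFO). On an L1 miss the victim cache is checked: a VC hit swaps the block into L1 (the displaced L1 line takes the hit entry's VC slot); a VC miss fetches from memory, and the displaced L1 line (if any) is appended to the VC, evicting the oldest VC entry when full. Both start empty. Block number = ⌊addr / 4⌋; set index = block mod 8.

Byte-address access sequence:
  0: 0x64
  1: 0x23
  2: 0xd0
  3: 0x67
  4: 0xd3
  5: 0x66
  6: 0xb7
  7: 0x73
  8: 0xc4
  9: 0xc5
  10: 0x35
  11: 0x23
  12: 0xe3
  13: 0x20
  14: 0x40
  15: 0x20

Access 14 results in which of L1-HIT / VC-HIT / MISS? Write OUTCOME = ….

#0 0x64→b25/s1 MISS; vc=[]
#1 0x23→b8/s0 MISS; vc=[]
#2 0xd0→b52/s4 MISS; vc=[]
#3 0x67→b25/s1 L1-HIT; vc=[]
#4 0xd3→b52/s4 L1-HIT; vc=[]
#5 0x66→b25/s1 L1-HIT; vc=[]
#6 0xb7→b45/s5 MISS; vc=[]
#7 0x73→b28/s4 MISS; vc=[52]
#8 0xc4→b49/s1 MISS; vc=[52,25]
#9 0xc5→b49/s1 L1-HIT; vc=[52,25]
#10 0x35→b13/s5 MISS; vc=[52,25,45]
#11 0x23→b8/s0 L1-HIT; vc=[52,25,45]
#12 0xe3→b56/s0 MISS; vc=[52,25,45,8]
#13 0x20→b8/s0 VC-HIT; vc=[52,25,45,56]
#14 0x40→b16/s0 MISS; vc=[25,45,56,8]
#15 0x20→b8/s0 VC-HIT; vc=[25,45,56,16]

OUTCOME = MISS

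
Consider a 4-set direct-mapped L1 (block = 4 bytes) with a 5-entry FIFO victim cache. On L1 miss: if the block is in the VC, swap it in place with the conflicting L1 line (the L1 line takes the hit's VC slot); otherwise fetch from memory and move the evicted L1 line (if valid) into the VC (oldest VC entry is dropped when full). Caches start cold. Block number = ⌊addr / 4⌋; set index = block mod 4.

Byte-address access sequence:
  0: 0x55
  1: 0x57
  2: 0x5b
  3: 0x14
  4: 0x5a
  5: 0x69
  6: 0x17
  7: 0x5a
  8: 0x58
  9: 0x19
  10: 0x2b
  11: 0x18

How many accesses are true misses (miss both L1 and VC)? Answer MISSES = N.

  [0] addr=0x55 blk=21 s=1: MISS | VC []
  [1] addr=0x57 blk=21 s=1: L1-HIT | VC []
  [2] addr=0x5b blk=22 s=2: MISS | VC []
  [3] addr=0x14 blk=5 s=1: MISS | VC [21]
  [4] addr=0x5a blk=22 s=2: L1-HIT | VC [21]
  [5] addr=0x69 blk=26 s=2: MISS | VC [21, 22]
  [6] addr=0x17 blk=5 s=1: L1-HIT | VC [21, 22]
  [7] addr=0x5a blk=22 s=2: VC-HIT | VC [21, 26]
  [8] addr=0x58 blk=22 s=2: L1-HIT | VC [21, 26]
  [9] addr=0x19 blk=6 s=2: MISS | VC [21, 26, 22]
  [10] addr=0x2b blk=10 s=2: MISS | VC [21, 26, 22, 6]
  [11] addr=0x18 blk=6 s=2: VC-HIT | VC [21, 26, 22, 10]

MISSES = 6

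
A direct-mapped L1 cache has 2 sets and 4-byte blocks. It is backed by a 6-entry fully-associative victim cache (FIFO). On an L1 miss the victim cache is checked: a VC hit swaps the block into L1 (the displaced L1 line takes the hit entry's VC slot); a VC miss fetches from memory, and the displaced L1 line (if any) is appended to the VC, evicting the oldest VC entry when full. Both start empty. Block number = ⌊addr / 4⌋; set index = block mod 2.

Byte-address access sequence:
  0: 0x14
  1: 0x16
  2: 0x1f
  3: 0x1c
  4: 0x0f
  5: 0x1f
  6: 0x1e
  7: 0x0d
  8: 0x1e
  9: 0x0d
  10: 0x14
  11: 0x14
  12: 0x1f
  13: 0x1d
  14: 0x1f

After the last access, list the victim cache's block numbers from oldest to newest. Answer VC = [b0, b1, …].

VC = [3, 5]

0: 0x14 (blk 5, set 1) → MISS  vc=[]
1: 0x16 (blk 5, set 1) → L1-HIT  vc=[]
2: 0x1f (blk 7, set 1) → MISS  vc=[5]
3: 0x1c (blk 7, set 1) → L1-HIT  vc=[5]
4: 0xf (blk 3, set 1) → MISS  vc=[5, 7]
5: 0x1f (blk 7, set 1) → VC-HIT  vc=[5, 3]
6: 0x1e (blk 7, set 1) → L1-HIT  vc=[5, 3]
7: 0xd (blk 3, set 1) → VC-HIT  vc=[5, 7]
8: 0x1e (blk 7, set 1) → VC-HIT  vc=[5, 3]
9: 0xd (blk 3, set 1) → VC-HIT  vc=[5, 7]
10: 0x14 (blk 5, set 1) → VC-HIT  vc=[3, 7]
11: 0x14 (blk 5, set 1) → L1-HIT  vc=[3, 7]
12: 0x1f (blk 7, set 1) → VC-HIT  vc=[3, 5]
13: 0x1d (blk 7, set 1) → L1-HIT  vc=[3, 5]
14: 0x1f (blk 7, set 1) → L1-HIT  vc=[3, 5]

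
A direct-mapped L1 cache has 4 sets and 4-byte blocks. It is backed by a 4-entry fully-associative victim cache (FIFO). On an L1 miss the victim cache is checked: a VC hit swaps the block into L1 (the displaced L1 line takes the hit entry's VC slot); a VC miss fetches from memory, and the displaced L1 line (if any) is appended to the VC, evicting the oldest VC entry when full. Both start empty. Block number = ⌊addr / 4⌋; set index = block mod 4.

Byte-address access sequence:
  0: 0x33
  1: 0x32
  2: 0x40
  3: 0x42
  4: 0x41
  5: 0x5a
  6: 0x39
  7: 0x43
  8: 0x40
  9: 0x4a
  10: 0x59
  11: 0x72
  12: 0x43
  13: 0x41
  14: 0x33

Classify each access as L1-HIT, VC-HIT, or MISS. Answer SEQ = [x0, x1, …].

SEQ = [MISS, L1-HIT, MISS, L1-HIT, L1-HIT, MISS, MISS, L1-HIT, L1-HIT, MISS, VC-HIT, MISS, VC-HIT, L1-HIT, VC-HIT]

  [0] addr=0x33 blk=12 s=0: MISS | VC []
  [1] addr=0x32 blk=12 s=0: L1-HIT | VC []
  [2] addr=0x40 blk=16 s=0: MISS | VC [12]
  [3] addr=0x42 blk=16 s=0: L1-HIT | VC [12]
  [4] addr=0x41 blk=16 s=0: L1-HIT | VC [12]
  [5] addr=0x5a blk=22 s=2: MISS | VC [12]
  [6] addr=0x39 blk=14 s=2: MISS | VC [12, 22]
  [7] addr=0x43 blk=16 s=0: L1-HIT | VC [12, 22]
  [8] addr=0x40 blk=16 s=0: L1-HIT | VC [12, 22]
  [9] addr=0x4a blk=18 s=2: MISS | VC [12, 22, 14]
  [10] addr=0x59 blk=22 s=2: VC-HIT | VC [12, 18, 14]
  [11] addr=0x72 blk=28 s=0: MISS | VC [12, 18, 14, 16]
  [12] addr=0x43 blk=16 s=0: VC-HIT | VC [12, 18, 14, 28]
  [13] addr=0x41 blk=16 s=0: L1-HIT | VC [12, 18, 14, 28]
  [14] addr=0x33 blk=12 s=0: VC-HIT | VC [16, 18, 14, 28]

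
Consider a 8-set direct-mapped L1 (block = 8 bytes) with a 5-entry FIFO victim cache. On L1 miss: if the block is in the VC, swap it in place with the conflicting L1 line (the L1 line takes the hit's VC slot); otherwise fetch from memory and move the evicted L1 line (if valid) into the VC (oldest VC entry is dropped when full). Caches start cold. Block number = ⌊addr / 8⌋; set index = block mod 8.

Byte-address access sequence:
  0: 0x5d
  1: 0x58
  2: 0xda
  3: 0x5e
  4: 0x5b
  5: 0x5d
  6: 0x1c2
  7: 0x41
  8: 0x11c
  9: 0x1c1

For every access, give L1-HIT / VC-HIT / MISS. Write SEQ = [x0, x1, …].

SEQ = [MISS, L1-HIT, MISS, VC-HIT, L1-HIT, L1-HIT, MISS, MISS, MISS, VC-HIT]

0: 0x5d (blk 11, set 3) → MISS  vc=[]
1: 0x58 (blk 11, set 3) → L1-HIT  vc=[]
2: 0xda (blk 27, set 3) → MISS  vc=[11]
3: 0x5e (blk 11, set 3) → VC-HIT  vc=[27]
4: 0x5b (blk 11, set 3) → L1-HIT  vc=[27]
5: 0x5d (blk 11, set 3) → L1-HIT  vc=[27]
6: 0x1c2 (blk 56, set 0) → MISS  vc=[27]
7: 0x41 (blk 8, set 0) → MISS  vc=[27, 56]
8: 0x11c (blk 35, set 3) → MISS  vc=[27, 56, 11]
9: 0x1c1 (blk 56, set 0) → VC-HIT  vc=[27, 8, 11]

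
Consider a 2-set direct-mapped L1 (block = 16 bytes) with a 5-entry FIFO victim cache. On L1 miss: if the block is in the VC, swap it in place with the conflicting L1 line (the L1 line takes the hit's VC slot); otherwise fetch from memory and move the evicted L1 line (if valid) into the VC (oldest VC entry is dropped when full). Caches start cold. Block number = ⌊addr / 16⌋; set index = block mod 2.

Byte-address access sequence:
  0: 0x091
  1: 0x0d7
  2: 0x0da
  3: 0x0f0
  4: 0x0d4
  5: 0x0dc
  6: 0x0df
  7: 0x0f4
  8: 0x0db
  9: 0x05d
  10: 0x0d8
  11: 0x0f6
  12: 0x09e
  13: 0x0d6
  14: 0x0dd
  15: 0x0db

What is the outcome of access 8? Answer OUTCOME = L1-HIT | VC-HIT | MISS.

OUTCOME = VC-HIT

  [0] addr=0x91 blk=9 s=1: MISS | VC []
  [1] addr=0xd7 blk=13 s=1: MISS | VC [9]
  [2] addr=0xda blk=13 s=1: L1-HIT | VC [9]
  [3] addr=0xf0 blk=15 s=1: MISS | VC [9, 13]
  [4] addr=0xd4 blk=13 s=1: VC-HIT | VC [9, 15]
  [5] addr=0xdc blk=13 s=1: L1-HIT | VC [9, 15]
  [6] addr=0xdf blk=13 s=1: L1-HIT | VC [9, 15]
  [7] addr=0xf4 blk=15 s=1: VC-HIT | VC [9, 13]
  [8] addr=0xdb blk=13 s=1: VC-HIT | VC [9, 15]
  [9] addr=0x5d blk=5 s=1: MISS | VC [9, 15, 13]
  [10] addr=0xd8 blk=13 s=1: VC-HIT | VC [9, 15, 5]
  [11] addr=0xf6 blk=15 s=1: VC-HIT | VC [9, 13, 5]
  [12] addr=0x9e blk=9 s=1: VC-HIT | VC [15, 13, 5]
  [13] addr=0xd6 blk=13 s=1: VC-HIT | VC [15, 9, 5]
  [14] addr=0xdd blk=13 s=1: L1-HIT | VC [15, 9, 5]
  [15] addr=0xdb blk=13 s=1: L1-HIT | VC [15, 9, 5]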